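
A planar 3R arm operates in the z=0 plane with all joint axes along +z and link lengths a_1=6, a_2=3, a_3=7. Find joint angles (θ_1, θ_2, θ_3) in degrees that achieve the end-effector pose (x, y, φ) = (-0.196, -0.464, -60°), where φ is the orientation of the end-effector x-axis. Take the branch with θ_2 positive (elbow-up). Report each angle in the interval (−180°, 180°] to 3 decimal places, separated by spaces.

wrist centre = target − a_3·(cos φ, sin φ) = (-3.6960, 5.5982)
cos θ_2 = (45.0000−6²−3²)/(2·6·3) = 0.0000; θ_2 = 90.0000° (elbow-up)
β = atan2(5.5982,-3.6960) = 123.4334°; ψ = atan2(3.0000,6.0000) = 26.5650°
θ_1 = β − ψ = 96.8683°
θ_3 = φ − θ_1 − θ_2 = 113.1317° (wrapped to (-180°,180°])

96.868 90.000 113.132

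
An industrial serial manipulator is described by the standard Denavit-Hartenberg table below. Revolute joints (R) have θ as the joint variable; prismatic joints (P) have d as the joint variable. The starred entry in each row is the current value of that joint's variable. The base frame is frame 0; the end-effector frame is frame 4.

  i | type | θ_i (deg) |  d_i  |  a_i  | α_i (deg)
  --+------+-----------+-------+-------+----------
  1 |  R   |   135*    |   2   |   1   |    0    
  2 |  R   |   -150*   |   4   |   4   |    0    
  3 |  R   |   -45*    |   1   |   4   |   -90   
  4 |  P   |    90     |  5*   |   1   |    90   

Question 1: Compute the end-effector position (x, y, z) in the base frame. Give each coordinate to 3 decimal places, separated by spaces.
9.487 -1.292 6.000

after link 1: o_1 = (-0.7071, 0.7071, 2.0000)
after link 2: o_2 = (3.1566, -0.3282, 6.0000)
after link 3: o_3 = (5.1566, -3.7923, 7.0000)
after link 4: o_4 = (9.4867, -1.2923, 6.0000)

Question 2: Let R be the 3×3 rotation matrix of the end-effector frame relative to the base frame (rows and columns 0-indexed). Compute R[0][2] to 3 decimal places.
End-effector z-axis (col 2 of R) = (0.5000,-0.8660,0.0000)
R[0][2] = 0.5000

0.500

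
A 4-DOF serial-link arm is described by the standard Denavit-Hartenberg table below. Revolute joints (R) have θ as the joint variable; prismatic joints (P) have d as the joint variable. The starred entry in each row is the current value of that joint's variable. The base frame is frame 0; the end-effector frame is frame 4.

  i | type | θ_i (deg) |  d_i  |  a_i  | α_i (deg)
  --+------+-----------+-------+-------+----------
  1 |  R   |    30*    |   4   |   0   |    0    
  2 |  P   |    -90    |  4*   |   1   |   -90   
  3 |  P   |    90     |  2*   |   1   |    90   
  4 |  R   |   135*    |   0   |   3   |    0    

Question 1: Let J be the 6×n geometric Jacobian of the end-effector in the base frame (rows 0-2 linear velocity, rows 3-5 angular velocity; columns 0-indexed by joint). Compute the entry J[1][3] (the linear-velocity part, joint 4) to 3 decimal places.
-1.061

axis z_3 = (0.5000,-0.8660,0.0000); lever o_n−o_3 = (1.8371,1.0607,2.1213)
cross product → J_v[:, 3] = (-1.8371,-1.0607,2.1213)
J_ω[:, 3] = z_3
entry J[1][3] = -1.0607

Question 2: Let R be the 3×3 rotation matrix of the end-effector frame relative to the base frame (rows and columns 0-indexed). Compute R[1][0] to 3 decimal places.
End-effector x-axis (col 0 of R) = (0.6124,0.3536,0.7071)
R[1][0] = 0.3536

0.354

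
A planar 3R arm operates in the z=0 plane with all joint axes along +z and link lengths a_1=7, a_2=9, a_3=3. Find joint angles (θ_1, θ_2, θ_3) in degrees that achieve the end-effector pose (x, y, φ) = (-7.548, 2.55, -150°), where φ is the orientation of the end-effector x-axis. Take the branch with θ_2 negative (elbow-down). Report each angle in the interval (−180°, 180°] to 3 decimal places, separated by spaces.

-134.997 -135.000 119.997

wrist centre = target − a_3·(cos φ, sin φ) = (-4.9499, 4.0500)
cos θ_2 = (40.9042−7²−9²)/(2·7·9) = -0.7071; θ_2 = -135.0002° (elbow-down)
β = atan2(4.0500,-4.9499) = 140.7102°; ψ = atan2(-6.3639,0.6360) = -84.2928°
θ_1 = β − ψ = 225.0029°
θ_3 = φ − θ_1 − θ_2 = 119.9973° (wrapped to (-180°,180°])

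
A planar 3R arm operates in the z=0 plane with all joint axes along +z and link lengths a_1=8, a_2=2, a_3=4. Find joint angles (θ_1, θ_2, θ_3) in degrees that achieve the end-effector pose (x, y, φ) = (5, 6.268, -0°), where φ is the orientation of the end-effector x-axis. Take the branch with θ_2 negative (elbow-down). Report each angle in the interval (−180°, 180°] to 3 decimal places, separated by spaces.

wrist centre = target − a_3·(cos φ, sin φ) = (1.0000, 6.2680)
cos θ_2 = (40.2878−8²−2²)/(2·8·2) = -0.8660; θ_2 = -149.9977° (elbow-down)
β = atan2(6.2680,1.0000) = 80.9354°; ψ = atan2(-1.0001,6.2680) = -9.0652°
θ_1 = β − ψ = 90.0006°
θ_3 = φ − θ_1 − θ_2 = 59.9971° (wrapped to (-180°,180°])

90.001 -149.998 59.997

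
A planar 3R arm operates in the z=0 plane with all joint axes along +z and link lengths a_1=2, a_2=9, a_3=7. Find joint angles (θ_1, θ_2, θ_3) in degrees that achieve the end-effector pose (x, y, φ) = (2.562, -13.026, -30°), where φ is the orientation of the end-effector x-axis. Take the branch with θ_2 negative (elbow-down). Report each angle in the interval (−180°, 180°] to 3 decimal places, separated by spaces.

-59.995 -60.007 90.002

wrist centre = target − a_3·(cos φ, sin φ) = (-3.5002, -9.5260)
cos θ_2 = (102.9959−2²−9²)/(2·2·9) = 0.4999; θ_2 = -60.0075° (elbow-down)
β = atan2(-9.5260,-3.5002) = -110.1751°; ψ = atan2(-7.7948,6.4990) = -50.1801°
θ_1 = β − ψ = -59.9949°
θ_3 = φ − θ_1 − θ_2 = 90.0024° (wrapped to (-180°,180°])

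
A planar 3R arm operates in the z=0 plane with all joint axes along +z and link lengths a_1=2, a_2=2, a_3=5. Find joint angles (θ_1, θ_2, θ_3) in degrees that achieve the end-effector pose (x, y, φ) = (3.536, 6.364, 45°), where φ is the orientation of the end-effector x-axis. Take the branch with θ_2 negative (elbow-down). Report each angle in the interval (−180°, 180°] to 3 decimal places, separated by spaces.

134.990 -89.998 0.009

wrist centre = target − a_3·(cos φ, sin φ) = (0.0005, 2.8285)
cos θ_2 = (8.0002−2²−2²)/(2·2·2) = 0.0000; θ_2 = -89.9984° (elbow-down)
β = atan2(2.8285,0.0005) = 89.9906°; ψ = atan2(-2.0000,2.0001) = -44.9992°
θ_1 = β − ψ = 134.9898°
θ_3 = φ − θ_1 − θ_2 = 0.0087° (wrapped to (-180°,180°])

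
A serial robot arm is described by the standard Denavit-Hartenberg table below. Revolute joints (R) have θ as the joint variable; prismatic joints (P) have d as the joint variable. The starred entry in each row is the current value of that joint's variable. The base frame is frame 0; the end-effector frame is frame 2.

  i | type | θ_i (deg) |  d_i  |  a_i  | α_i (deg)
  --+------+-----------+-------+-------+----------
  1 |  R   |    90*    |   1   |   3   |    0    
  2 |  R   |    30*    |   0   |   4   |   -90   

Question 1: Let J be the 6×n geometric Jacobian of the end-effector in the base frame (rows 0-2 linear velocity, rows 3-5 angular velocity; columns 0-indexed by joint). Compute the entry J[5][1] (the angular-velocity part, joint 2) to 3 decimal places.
1.000

axis z_1 = (0.0000,0.0000,1.0000); lever o_n−o_1 = (-2.0000,3.4641,0.0000)
cross product → J_v[:, 1] = (-3.4641,-2.0000,0.0000)
J_ω[:, 1] = z_1
entry J[5][1] = 1.0000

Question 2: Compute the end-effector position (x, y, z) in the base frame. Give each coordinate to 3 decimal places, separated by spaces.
-2.000 6.464 1.000

after link 1: o_1 = (0.0000, 3.0000, 1.0000)
after link 2: o_2 = (-2.0000, 6.4641, 1.0000)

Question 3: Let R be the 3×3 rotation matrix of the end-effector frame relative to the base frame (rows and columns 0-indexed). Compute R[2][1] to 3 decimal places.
End-effector y-axis (col 1 of R) = (-0.0000,-0.0000,-1.0000)
R[2][1] = -1.0000

-1.000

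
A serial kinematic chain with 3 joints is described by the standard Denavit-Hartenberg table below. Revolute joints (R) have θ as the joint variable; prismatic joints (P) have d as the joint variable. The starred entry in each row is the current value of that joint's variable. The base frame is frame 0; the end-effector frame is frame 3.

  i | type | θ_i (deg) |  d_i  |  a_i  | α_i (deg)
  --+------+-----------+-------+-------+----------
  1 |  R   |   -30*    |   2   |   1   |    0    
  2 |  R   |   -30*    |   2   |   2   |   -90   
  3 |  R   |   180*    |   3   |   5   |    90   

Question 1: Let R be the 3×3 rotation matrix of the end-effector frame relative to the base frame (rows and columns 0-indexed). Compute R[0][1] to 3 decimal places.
0.866

End-effector y-axis (col 1 of R) = (0.8660,0.5000,0.0000)
R[0][1] = 0.8660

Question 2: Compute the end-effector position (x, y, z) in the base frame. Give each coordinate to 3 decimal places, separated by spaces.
after link 1: o_1 = (0.8660, -0.5000, 2.0000)
after link 2: o_2 = (1.8660, -2.2321, 4.0000)
after link 3: o_3 = (1.9641, 3.5981, 4.0000)

1.964 3.598 4.000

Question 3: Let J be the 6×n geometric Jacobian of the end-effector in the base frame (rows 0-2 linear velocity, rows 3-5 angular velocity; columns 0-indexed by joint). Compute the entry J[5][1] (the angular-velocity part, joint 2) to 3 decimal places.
axis z_1 = (0.0000,0.0000,1.0000); lever o_n−o_1 = (1.0981,4.0981,2.0000)
cross product → J_v[:, 1] = (-4.0981,1.0981,0.0000)
J_ω[:, 1] = z_1
entry J[5][1] = 1.0000

1.000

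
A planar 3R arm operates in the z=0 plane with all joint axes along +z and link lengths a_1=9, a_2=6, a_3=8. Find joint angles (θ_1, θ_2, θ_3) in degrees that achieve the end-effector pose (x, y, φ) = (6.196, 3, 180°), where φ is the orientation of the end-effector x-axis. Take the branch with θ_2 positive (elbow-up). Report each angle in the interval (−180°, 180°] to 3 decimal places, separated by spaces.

wrist centre = target − a_3·(cos φ, sin φ) = (14.1960, 3.0000)
cos θ_2 = (210.5264−9²−6²)/(2·9·6) = 0.8660; θ_2 = 30.0046° (elbow-up)
β = atan2(3.0000,14.1960) = 11.9326°; ψ = atan2(3.0004,14.1959) = 11.9343°
θ_1 = β − ψ = -0.0017°
θ_3 = φ − θ_1 − θ_2 = 149.9971° (wrapped to (-180°,180°])

-0.002 30.005 149.997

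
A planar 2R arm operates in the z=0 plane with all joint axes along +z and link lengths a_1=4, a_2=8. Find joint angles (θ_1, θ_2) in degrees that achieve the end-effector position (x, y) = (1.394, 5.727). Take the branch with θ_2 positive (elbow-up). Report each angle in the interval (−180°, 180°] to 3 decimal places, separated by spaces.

-30.010 135.004

cos θ_2 = (34.7418−4²−8²)/(2·4·8) = -0.7072; θ_2 = 135.0043° (elbow-up)
β = atan2(5.7270,1.3940) = 76.3198°; ψ = atan2(5.6564,-1.6573) = 106.3301°
θ_1 = β − ψ = -30.0103°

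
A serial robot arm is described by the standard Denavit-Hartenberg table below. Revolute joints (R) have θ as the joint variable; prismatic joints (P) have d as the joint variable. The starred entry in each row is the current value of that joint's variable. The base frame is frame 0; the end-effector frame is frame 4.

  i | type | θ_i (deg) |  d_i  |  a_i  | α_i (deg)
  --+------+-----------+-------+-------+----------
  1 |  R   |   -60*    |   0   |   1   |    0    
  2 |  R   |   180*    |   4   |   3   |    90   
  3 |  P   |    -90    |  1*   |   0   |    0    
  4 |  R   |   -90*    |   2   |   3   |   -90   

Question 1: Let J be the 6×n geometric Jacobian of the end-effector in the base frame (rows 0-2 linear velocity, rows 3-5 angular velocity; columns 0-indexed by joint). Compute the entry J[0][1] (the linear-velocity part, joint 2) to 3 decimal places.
axis z_1 = (0.0000,0.0000,1.0000); lever o_n−o_1 = (2.5981,1.5000,4.0000)
cross product → J_v[:, 1] = (-1.5000,2.5981,0.0000)
J_ω[:, 1] = z_1
entry J[0][1] = -1.5000

-1.500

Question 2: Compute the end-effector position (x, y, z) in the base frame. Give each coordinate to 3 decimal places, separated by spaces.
after link 1: o_1 = (0.5000, -0.8660, 0.0000)
after link 2: o_2 = (-1.0000, 1.7321, 4.0000)
after link 3: o_3 = (-0.1340, 2.2321, 4.0000)
after link 4: o_4 = (3.0981, 0.6340, 4.0000)

3.098 0.634 4.000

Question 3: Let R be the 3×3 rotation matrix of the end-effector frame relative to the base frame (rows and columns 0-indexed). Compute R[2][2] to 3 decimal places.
End-effector z-axis (col 2 of R) = (0.0000,0.0000,-1.0000)
R[2][2] = -1.0000

-1.000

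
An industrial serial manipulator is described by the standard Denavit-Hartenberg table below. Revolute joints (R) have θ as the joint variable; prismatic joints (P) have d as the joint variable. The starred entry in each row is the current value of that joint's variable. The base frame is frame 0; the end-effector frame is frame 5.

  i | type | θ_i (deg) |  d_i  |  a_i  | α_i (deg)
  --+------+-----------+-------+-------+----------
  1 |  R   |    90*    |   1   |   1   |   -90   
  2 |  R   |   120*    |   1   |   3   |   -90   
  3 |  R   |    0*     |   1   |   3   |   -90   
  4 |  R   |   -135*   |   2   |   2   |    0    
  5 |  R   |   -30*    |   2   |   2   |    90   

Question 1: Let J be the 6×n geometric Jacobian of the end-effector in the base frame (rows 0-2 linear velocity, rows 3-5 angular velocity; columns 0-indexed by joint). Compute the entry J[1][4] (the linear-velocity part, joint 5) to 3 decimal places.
-1.932

axis z_4 = (1.0000,-0.0000,-0.0000); lever o_n−o_4 = (2.0000,0.5176,1.9319)
cross product → J_v[:, 4] = (-0.0000,-1.9319,0.5176)
J_ω[:, 4] = z_4
entry J[1][4] = -1.9319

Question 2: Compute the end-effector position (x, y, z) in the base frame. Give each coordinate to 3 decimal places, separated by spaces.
3.000 -2.866 0.168

after link 1: o_1 = (0.0000, 1.0000, 1.0000)
after link 2: o_2 = (-1.0000, -0.5000, -1.5981)
after link 3: o_3 = (-1.0000, -2.8660, -3.6962)
after link 4: o_4 = (1.0000, -3.3837, -1.7643)
after link 5: o_5 = (3.0000, -2.8660, 0.1676)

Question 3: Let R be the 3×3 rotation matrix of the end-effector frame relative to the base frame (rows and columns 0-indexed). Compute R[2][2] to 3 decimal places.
End-effector z-axis (col 2 of R) = (0.0000,0.9659,-0.2588)
R[2][2] = -0.2588

-0.259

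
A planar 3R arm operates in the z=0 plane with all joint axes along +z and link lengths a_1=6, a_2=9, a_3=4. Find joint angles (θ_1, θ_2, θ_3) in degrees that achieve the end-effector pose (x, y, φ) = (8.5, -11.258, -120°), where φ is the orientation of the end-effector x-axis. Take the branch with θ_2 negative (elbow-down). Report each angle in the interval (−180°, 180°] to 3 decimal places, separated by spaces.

wrist centre = target − a_3·(cos φ, sin φ) = (10.5000, -7.7939)
cos θ_2 = (170.9949−6²−9²)/(2·6·9) = 0.5000; θ_2 = -60.0032° (elbow-down)
β = atan2(-7.7939,10.5000) = -36.5856°; ψ = atan2(-7.7945,10.4996) = -36.5888°
θ_1 = β − ψ = 0.0032°
θ_3 = φ − θ_1 − θ_2 = -60.0000° (wrapped to (-180°,180°])

0.003 -60.003 -60.000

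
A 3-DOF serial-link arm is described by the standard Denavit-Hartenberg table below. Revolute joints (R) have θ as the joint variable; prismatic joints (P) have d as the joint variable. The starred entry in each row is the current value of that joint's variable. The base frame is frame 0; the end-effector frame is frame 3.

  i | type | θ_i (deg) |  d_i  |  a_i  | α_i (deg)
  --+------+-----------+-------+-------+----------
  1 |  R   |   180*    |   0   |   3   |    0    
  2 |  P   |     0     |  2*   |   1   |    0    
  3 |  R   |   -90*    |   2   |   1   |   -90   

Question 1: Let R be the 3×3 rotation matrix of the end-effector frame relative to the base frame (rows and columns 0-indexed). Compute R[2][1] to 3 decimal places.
-1.000

End-effector y-axis (col 1 of R) = (-0.0000,0.0000,-1.0000)
R[2][1] = -1.0000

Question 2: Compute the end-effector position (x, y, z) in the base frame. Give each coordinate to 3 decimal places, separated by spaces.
after link 1: o_1 = (-3.0000, 0.0000, 0.0000)
after link 2: o_2 = (-4.0000, 0.0000, 2.0000)
after link 3: o_3 = (-4.0000, 1.0000, 4.0000)

-4.000 1.000 4.000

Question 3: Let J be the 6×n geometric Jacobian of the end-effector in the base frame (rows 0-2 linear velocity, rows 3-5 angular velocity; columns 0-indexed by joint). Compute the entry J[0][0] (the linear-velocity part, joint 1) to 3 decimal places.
axis z_0 = ẑ; lever o_n−o_0 = (-4.0000,1.0000,4.0000)
cross product → J_v[:, 0] = (-1.0000,-4.0000,0.0000)
J_ω[:, 0] = z_0
entry J[0][0] = -1.0000

-1.000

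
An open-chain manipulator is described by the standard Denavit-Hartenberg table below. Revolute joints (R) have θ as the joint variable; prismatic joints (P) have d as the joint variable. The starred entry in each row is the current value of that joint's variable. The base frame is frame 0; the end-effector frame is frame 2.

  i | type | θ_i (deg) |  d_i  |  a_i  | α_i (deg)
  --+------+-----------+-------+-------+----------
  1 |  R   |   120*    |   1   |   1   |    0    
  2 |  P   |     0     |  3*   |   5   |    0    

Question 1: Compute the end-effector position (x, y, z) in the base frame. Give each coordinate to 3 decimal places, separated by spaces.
-3.000 5.196 4.000

after link 1: o_1 = (-0.5000, 0.8660, 1.0000)
after link 2: o_2 = (-3.0000, 5.1962, 4.0000)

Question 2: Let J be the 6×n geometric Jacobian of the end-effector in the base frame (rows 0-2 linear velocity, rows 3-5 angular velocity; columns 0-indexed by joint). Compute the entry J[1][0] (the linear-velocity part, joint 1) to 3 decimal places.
axis z_0 = ẑ; lever o_n−o_0 = (-3.0000,5.1962,4.0000)
cross product → J_v[:, 0] = (-5.1962,-3.0000,0.0000)
J_ω[:, 0] = z_0
entry J[1][0] = -3.0000

-3.000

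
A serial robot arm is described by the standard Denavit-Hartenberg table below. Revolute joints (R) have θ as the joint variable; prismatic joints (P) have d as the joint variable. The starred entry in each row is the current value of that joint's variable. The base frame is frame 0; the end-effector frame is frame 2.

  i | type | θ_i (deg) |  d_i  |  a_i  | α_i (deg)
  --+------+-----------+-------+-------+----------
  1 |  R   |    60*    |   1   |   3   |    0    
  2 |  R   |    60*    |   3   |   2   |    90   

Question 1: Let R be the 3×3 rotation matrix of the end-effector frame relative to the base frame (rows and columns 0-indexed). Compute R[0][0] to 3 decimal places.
End-effector x-axis (col 0 of R) = (-0.5000,0.8660,0.0000)
R[0][0] = -0.5000

-0.500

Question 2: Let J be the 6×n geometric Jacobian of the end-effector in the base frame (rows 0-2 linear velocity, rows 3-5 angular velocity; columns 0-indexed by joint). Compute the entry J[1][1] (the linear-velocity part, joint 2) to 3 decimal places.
axis z_1 = (0.0000,0.0000,1.0000); lever o_n−o_1 = (-1.0000,1.7321,3.0000)
cross product → J_v[:, 1] = (-1.7321,-1.0000,0.0000)
J_ω[:, 1] = z_1
entry J[1][1] = -1.0000

-1.000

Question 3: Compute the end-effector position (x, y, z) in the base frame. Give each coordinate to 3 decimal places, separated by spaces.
0.500 4.330 4.000

after link 1: o_1 = (1.5000, 2.5981, 1.0000)
after link 2: o_2 = (0.5000, 4.3301, 4.0000)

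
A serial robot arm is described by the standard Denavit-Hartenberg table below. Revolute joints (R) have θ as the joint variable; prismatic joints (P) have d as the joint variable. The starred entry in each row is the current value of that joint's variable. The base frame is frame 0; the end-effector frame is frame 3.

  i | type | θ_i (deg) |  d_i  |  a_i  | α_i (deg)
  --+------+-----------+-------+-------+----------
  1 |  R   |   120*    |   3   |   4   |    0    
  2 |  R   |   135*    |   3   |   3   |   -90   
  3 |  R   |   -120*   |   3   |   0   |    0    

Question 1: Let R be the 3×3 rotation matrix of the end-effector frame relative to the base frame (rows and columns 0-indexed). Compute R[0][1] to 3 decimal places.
-0.224

End-effector y-axis (col 1 of R) = (-0.2241,-0.8365,0.5000)
R[0][1] = -0.2241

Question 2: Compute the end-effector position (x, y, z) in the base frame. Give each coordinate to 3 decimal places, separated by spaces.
after link 1: o_1 = (-2.0000, 3.4641, 3.0000)
after link 2: o_2 = (-2.7765, 0.5663, 6.0000)
after link 3: o_3 = (0.1213, -0.2101, 6.0000)

0.121 -0.210 6.000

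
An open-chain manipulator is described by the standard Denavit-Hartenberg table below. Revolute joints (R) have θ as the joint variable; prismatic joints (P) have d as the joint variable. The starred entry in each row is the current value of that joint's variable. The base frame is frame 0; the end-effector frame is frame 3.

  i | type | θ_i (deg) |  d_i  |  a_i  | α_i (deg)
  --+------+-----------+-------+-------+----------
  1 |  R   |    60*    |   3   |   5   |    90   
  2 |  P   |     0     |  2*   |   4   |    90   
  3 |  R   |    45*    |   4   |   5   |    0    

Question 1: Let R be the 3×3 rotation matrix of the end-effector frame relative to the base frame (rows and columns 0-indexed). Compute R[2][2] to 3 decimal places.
-1.000

End-effector z-axis (col 2 of R) = (0.0000,-0.0000,-1.0000)
R[2][2] = -1.0000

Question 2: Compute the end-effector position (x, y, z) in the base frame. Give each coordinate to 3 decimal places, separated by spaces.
after link 1: o_1 = (2.5000, 4.3301, 3.0000)
after link 2: o_2 = (6.2321, 6.7942, 3.0000)
after link 3: o_3 = (11.0617, 8.0883, -1.0000)

11.062 8.088 -1.000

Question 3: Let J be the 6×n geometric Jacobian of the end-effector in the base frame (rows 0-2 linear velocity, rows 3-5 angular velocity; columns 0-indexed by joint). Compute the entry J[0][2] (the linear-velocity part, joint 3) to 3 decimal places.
1.294

axis z_2 = (0.0000,-0.0000,-1.0000); lever o_n−o_2 = (4.8296,1.2941,-4.0000)
cross product → J_v[:, 2] = (1.2941,-4.8296,0.0000)
J_ω[:, 2] = z_2
entry J[0][2] = 1.2941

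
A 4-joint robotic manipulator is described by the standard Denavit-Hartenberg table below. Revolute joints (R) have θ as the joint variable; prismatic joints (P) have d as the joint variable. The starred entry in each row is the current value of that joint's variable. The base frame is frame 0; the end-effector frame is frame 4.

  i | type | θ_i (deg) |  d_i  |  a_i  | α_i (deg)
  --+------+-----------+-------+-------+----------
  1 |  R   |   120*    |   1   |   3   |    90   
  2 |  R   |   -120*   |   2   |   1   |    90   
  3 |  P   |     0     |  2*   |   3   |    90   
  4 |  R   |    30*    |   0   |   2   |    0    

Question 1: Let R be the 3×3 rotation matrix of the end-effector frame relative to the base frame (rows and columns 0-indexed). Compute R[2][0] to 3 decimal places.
End-effector x-axis (col 0 of R) = (0.4330,-0.7500,-0.5000)
R[2][0] = -0.5000

-0.500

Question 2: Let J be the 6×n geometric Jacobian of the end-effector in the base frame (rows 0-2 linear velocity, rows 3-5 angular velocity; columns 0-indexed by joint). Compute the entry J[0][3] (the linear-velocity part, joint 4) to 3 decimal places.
axis z_3 = (-0.8660,-0.5000,-0.0000); lever o_n−o_3 = (0.8660,-1.5000,-1.0000)
cross product → J_v[:, 3] = (0.5000,-0.8660,1.7321)
J_ω[:, 3] = z_3
entry J[0][3] = 0.5000

0.500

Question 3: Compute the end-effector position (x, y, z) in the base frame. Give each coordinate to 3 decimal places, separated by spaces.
2.964 -1.134 -2.464

after link 1: o_1 = (-1.5000, 2.5981, 1.0000)
after link 2: o_2 = (0.4821, 3.1651, 0.1340)
after link 3: o_3 = (2.0981, 0.3660, -1.4641)
after link 4: o_4 = (2.9641, -1.1340, -2.4641)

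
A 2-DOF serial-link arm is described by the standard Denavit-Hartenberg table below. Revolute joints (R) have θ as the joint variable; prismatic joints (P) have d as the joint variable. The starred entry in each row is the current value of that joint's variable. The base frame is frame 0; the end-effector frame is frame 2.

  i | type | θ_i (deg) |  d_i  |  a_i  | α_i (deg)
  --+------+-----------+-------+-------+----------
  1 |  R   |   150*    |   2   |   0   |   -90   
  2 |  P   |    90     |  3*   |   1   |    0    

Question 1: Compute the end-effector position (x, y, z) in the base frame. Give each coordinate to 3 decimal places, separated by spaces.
-1.500 -2.598 1.000

after link 1: o_1 = (0.0000, 0.0000, 2.0000)
after link 2: o_2 = (-1.5000, -2.5981, 1.0000)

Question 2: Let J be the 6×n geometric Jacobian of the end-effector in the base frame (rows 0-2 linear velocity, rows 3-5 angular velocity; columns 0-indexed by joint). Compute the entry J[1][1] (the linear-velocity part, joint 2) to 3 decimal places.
-0.866

prismatic axis z_1 = (-0.5000,-0.8660,0.0000)
J_v[:, 1] = z_1; J_ω[:, 1] = (0,0,0)
entry J[1][1] = -0.8660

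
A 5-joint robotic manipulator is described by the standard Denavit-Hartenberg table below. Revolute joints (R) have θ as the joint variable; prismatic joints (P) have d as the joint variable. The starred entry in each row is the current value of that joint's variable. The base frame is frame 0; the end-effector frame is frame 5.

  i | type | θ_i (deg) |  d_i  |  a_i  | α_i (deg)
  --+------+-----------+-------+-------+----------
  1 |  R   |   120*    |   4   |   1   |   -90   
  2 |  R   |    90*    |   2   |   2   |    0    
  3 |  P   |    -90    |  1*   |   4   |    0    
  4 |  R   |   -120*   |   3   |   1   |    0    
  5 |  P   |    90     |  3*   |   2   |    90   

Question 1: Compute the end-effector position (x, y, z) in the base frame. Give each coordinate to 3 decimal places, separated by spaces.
-10.910 0.897 3.866

after link 1: o_1 = (-0.5000, 0.8660, 4.0000)
after link 2: o_2 = (-2.2321, -0.1340, 2.0000)
after link 3: o_3 = (-5.0981, 2.8301, 2.0000)
after link 4: o_4 = (-7.4462, 0.8971, 2.8660)
after link 5: o_5 = (-10.9103, 0.8971, 3.8660)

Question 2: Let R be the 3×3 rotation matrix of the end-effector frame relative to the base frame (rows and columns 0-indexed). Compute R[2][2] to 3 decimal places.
0.866

End-effector z-axis (col 2 of R) = (0.2500,-0.4330,0.8660)
R[2][2] = 0.8660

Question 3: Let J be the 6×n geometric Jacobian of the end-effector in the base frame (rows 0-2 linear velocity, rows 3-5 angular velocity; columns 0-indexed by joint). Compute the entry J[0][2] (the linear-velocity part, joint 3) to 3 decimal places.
-0.866

prismatic axis z_2 = (-0.8660,-0.5000,0.0000)
J_v[:, 2] = z_2; J_ω[:, 2] = (0,0,0)
entry J[0][2] = -0.8660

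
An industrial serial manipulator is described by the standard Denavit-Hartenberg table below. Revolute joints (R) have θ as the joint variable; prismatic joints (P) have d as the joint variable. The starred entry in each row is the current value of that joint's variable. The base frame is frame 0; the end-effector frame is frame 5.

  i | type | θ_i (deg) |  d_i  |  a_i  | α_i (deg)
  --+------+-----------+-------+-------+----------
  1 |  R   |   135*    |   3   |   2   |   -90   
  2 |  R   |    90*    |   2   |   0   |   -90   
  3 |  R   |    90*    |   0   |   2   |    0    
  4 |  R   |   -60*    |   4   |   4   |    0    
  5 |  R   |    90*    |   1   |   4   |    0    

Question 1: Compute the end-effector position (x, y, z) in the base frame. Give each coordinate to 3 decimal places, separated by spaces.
5.985 1.742 1.536

after link 1: o_1 = (-1.4142, 1.4142, 3.0000)
after link 2: o_2 = (-2.8284, 0.0000, 3.0000)
after link 3: o_3 = (-1.4142, 1.4142, 3.0000)
after link 4: o_4 = (2.8284, -0.0000, -0.4641)
after link 5: o_5 = (5.9850, 1.7424, 1.5359)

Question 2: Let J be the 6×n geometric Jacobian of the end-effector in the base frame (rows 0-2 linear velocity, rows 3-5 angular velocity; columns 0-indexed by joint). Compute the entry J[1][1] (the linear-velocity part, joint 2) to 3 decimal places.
axis z_1 = (-0.7071,-0.7071,0.0000); lever o_n−o_1 = (7.3992,0.3282,-1.4641)
cross product → J_v[:, 1] = (1.0353,-1.0353,5.0000)
J_ω[:, 1] = z_1
entry J[1][1] = -1.0353

-1.035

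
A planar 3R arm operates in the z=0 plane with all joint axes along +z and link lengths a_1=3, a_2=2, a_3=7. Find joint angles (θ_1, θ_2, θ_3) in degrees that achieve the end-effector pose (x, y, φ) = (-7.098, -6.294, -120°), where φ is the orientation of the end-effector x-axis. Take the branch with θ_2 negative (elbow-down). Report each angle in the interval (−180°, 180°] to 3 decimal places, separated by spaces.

wrist centre = target − a_3·(cos φ, sin φ) = (-3.5980, -0.2318)
cos θ_2 = (12.9993−3²−2²)/(2·3·2) = -0.0001; θ_2 = -90.0031° (elbow-down)
β = atan2(-0.2318,-3.5980) = -176.3135°; ψ = atan2(-2.0000,2.9999) = -33.6910°
θ_1 = β − ψ = -142.6225°
θ_3 = φ − θ_1 − θ_2 = 112.6256° (wrapped to (-180°,180°])

-142.622 -90.003 112.626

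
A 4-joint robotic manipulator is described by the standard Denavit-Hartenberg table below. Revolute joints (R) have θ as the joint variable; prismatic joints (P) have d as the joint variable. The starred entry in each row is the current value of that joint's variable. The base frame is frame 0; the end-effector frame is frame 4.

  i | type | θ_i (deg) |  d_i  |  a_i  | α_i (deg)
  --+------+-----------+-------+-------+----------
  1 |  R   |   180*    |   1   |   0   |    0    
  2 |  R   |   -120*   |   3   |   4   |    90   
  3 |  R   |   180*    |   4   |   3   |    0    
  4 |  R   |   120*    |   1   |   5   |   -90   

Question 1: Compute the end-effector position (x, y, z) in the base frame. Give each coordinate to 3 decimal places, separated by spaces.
6.080 0.531 -0.330

after link 1: o_1 = (0.0000, 0.0000, 1.0000)
after link 2: o_2 = (2.0000, 3.4641, 4.0000)
after link 3: o_3 = (3.9641, -1.1340, 4.0000)
after link 4: o_4 = (6.0801, 0.5311, -0.3301)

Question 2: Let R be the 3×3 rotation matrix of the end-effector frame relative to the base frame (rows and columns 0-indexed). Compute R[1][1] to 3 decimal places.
End-effector y-axis (col 1 of R) = (-0.8660,0.5000,-0.0000)
R[1][1] = 0.5000

0.500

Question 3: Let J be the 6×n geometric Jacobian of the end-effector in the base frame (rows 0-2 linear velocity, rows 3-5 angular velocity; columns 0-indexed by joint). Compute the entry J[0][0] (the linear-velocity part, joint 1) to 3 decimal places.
axis z_0 = ẑ; lever o_n−o_0 = (6.0801,0.5311,-0.3301)
cross product → J_v[:, 0] = (-0.5311,6.0801,0.0000)
J_ω[:, 0] = z_0
entry J[0][0] = -0.5311

-0.531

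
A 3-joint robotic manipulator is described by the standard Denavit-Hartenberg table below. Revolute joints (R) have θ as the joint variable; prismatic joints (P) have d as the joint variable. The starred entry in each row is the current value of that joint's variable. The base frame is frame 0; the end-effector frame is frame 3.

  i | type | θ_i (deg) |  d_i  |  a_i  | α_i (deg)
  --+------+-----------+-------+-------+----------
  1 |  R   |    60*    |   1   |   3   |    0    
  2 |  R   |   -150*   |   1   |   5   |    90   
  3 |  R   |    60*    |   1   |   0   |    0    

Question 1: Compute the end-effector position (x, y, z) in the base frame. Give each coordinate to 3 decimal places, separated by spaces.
after link 1: o_1 = (1.5000, 2.5981, 1.0000)
after link 2: o_2 = (1.5000, -2.4019, 2.0000)
after link 3: o_3 = (0.5000, -2.4019, 2.0000)

0.500 -2.402 2.000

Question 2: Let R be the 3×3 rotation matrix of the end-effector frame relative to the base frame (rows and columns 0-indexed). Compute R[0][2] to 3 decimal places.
End-effector z-axis (col 2 of R) = (-1.0000,0.0000,0.0000)
R[0][2] = -1.0000

-1.000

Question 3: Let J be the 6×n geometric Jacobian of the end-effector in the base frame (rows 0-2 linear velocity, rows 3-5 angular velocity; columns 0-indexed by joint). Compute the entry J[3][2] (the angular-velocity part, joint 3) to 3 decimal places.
-1.000

axis z_2 = (-1.0000,0.0000,0.0000); lever o_n−o_2 = (-1.0000,0.0000,0.0000)
cross product → J_v[:, 2] = (0.0000,-0.0000,0.0000)
J_ω[:, 2] = z_2
entry J[3][2] = -1.0000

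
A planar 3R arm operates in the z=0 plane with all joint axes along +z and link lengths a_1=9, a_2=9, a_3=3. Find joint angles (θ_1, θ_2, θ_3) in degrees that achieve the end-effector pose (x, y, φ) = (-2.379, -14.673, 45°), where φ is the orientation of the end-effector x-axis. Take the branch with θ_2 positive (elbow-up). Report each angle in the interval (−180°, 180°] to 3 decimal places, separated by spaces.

wrist centre = target − a_3·(cos φ, sin φ) = (-4.5003, -16.7943)
cos θ_2 = (302.3021−9²−9²)/(2·9·9) = 0.8661; θ_2 = 29.9958° (elbow-up)
β = atan2(-16.7943,-4.5003) = -105.0009°; ψ = atan2(4.4994,16.7946) = 14.9979°
θ_1 = β − ψ = -119.9988°
θ_3 = φ − θ_1 − θ_2 = 135.0031° (wrapped to (-180°,180°])

-119.999 29.996 135.003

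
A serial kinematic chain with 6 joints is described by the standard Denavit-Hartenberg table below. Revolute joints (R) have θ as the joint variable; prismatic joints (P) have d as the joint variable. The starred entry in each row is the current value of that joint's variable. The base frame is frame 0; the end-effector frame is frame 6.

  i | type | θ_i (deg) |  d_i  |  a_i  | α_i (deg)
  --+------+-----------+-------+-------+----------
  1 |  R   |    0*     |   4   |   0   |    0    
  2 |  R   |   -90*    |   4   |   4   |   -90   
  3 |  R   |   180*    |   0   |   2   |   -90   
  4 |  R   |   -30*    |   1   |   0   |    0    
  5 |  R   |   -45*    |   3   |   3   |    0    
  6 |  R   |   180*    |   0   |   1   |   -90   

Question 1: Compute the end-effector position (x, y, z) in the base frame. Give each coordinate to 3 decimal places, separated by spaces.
1.932 -1.482 12.000

after link 1: o_1 = (0.0000, 0.0000, 4.0000)
after link 2: o_2 = (0.0000, -4.0000, 8.0000)
after link 3: o_3 = (0.0000, -2.0000, 8.0000)
after link 4: o_4 = (0.0000, -2.0000, 9.0000)
after link 5: o_5 = (2.8978, -1.2235, 12.0000)
after link 6: o_6 = (1.9319, -1.4824, 12.0000)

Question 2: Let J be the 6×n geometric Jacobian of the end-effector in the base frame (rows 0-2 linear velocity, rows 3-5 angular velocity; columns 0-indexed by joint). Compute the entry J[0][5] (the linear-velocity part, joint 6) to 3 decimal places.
axis z_5 = (-0.0000,0.0000,1.0000); lever o_n−o_5 = (-0.9659,-0.2588,0.0000)
cross product → J_v[:, 5] = (0.2588,-0.9659,0.0000)
J_ω[:, 5] = z_5
entry J[0][5] = 0.2588

0.259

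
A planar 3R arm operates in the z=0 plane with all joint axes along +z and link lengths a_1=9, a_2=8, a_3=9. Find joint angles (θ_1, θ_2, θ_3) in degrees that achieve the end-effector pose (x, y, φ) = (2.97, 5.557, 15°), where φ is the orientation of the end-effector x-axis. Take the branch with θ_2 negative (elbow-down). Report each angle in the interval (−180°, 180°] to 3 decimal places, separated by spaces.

wrist centre = target − a_3·(cos φ, sin φ) = (-5.7233, 3.2276)
cos θ_2 = (43.1741−9²−8²)/(2·9·8) = -0.7071; θ_2 = -135.0014° (elbow-down)
β = atan2(3.2276,-5.7233) = 150.5795°; ψ = atan2(-5.6567,3.3430) = -59.4178°
θ_1 = β − ψ = 209.9973°
θ_3 = φ − θ_1 − θ_2 = -59.9959° (wrapped to (-180°,180°])

-150.003 -135.001 -59.996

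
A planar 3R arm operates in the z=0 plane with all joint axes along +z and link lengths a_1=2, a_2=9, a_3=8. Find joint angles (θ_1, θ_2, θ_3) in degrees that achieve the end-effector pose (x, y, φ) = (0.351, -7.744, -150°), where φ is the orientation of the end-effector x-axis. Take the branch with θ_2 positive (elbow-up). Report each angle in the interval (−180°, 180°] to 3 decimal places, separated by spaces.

wrist centre = target − a_3·(cos φ, sin φ) = (7.2792, -3.7440)
cos θ_2 = (67.0043−2²−9²)/(2·2·9) = -0.4999; θ_2 = 119.9920° (elbow-up)
β = atan2(-3.7440,7.2792) = -27.2187°; ψ = atan2(7.7949,-2.4989) = 107.7751°
θ_1 = β − ψ = -134.9938°
θ_3 = φ − θ_1 − θ_2 = -134.9983° (wrapped to (-180°,180°])

-134.994 119.992 -134.998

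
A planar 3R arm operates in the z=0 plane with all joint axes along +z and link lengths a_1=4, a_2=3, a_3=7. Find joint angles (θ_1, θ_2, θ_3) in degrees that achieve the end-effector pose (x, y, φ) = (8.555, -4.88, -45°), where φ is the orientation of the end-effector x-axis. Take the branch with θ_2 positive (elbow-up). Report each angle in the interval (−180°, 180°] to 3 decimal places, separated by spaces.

wrist centre = target − a_3·(cos φ, sin φ) = (3.6053, 0.0697)
cos θ_2 = (13.0027−4²−3²)/(2·4·3) = -0.4999; θ_2 = 119.9925° (elbow-up)
β = atan2(0.0697,3.6053) = 1.1083°; ψ = atan2(2.5983,2.5003) = 46.1004°
θ_1 = β − ψ = -44.9921°
θ_3 = φ − θ_1 − θ_2 = -120.0004° (wrapped to (-180°,180°])

-44.992 119.993 -120.000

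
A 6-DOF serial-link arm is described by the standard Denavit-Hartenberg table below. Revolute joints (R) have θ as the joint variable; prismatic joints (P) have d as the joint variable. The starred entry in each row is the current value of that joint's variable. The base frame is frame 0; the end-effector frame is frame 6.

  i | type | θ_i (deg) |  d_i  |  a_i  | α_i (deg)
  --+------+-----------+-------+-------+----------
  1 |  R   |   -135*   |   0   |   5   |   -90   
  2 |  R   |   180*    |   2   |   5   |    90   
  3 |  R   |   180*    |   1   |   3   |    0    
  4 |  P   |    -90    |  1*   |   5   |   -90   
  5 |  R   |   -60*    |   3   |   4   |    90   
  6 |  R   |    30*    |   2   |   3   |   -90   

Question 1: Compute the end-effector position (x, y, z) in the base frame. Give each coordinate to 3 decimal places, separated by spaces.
0.754 -11.361 -8.714

after link 1: o_1 = (-3.5355, -3.5355, 0.0000)
after link 2: o_2 = (1.4142, -1.4142, -0.0000)
after link 3: o_3 = (-0.7071, -3.5355, -1.0000)
after link 4: o_4 = (2.8284, -7.0711, -2.0000)
after link 5: o_5 = (2.1213, -10.6066, -5.4641)
after link 6: o_6 = (0.7545, -11.3611, -8.7141)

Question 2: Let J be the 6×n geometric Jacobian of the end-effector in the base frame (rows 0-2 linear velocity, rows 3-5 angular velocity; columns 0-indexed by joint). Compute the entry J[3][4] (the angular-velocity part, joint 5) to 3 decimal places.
-0.707

axis z_4 = (-0.7071,-0.7071,0.0000); lever o_n−o_4 = (-2.0740,-4.2900,-6.7141)
cross product → J_v[:, 4] = (4.7476,-4.7476,1.5670)
J_ω[:, 4] = z_4
entry J[3][4] = -0.7071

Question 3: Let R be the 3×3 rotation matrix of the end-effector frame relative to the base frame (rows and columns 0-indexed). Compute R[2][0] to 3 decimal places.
End-effector x-axis (col 0 of R) = (-0.0474,-0.6597,-0.7500)
R[2][0] = -0.7500

-0.750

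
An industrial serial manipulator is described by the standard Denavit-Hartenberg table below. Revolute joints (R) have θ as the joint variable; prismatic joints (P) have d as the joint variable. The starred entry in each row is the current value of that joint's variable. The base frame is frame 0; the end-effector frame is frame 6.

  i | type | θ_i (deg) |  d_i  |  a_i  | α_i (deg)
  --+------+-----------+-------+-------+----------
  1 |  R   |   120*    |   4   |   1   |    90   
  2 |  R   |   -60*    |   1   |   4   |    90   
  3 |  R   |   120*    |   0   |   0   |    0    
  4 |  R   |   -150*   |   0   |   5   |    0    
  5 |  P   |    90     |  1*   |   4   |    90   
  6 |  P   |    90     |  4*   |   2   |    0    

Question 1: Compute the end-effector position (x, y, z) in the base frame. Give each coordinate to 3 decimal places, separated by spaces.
-2.681 4.571 -9.446

after link 1: o_1 = (-0.5000, 0.8660, 4.0000)
after link 2: o_2 = (-0.6340, 3.0981, 0.5359)
after link 3: o_3 = (-0.6340, 3.0981, 0.5359)
after link 4: o_4 = (-3.8816, 3.7231, -3.2141)
after link 5: o_5 = (-0.9486, 5.5712, -5.4462)
after link 6: o_6 = (-2.6806, 4.5712, -9.4462)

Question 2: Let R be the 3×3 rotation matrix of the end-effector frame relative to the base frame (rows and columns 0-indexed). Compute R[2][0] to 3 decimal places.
End-effector x-axis (col 0 of R) = (0.4330,-0.7500,-0.5000)
R[2][0] = -0.5000

-0.500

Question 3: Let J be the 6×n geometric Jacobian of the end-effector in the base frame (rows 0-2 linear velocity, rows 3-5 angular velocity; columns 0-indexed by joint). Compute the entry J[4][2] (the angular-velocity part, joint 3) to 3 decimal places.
-0.750

axis z_2 = (0.4330,-0.7500,-0.5000); lever o_n−o_2 = (-2.0466,1.4731,-9.9821)
cross product → J_v[:, 2] = (8.2231,5.3457,-0.8971)
J_ω[:, 2] = z_2
entry J[4][2] = -0.7500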